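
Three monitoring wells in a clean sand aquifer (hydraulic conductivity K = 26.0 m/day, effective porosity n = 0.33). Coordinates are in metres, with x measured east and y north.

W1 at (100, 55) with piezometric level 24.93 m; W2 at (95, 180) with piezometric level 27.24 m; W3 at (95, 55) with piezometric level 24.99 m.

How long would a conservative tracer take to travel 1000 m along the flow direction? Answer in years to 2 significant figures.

1.6 years

Differences from W1: to W2 (Δx, Δy, Δh) = (-5, 125, +2.31); to W3 = (-5, 0, +0.06).
Solve a·Δx + b·Δy = Δh: det = (-5)·0 − (-5)·125 = 625.
∂h/∂x = [(+2.31)·0 − (+0.06)·125] / 625 = -0.01200
∂h/∂y = [(-5)·(+0.06) − (-5)·(+2.31)] / 625 = +0.01800
|∇h| = √(-0.01200² + 0.01800²) = 0.02163
Seepage velocity v = K·i/n = 26.0 × 0.02163 / 0.33 = 1.704 m/day.
t = 1000 / 1.704 = 586.9 days = 1.61 years.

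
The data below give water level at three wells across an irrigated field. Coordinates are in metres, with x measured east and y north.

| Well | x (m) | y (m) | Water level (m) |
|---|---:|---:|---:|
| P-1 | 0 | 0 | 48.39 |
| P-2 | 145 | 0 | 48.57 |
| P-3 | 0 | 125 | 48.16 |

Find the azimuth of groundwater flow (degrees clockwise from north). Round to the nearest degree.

326°

∂h/∂x = (48.57 − 48.39) / (145 − 0) = +0.001241
∂h/∂y = (48.16 − 48.39) / (125 − 0) = -0.001840
Flow direction (−∇h) has components (-0.001241 E, +0.001840 N).
Azimuth = atan2(E, N) = atan2(-0.001241, +0.001840) = 326.0° ≈ 326°.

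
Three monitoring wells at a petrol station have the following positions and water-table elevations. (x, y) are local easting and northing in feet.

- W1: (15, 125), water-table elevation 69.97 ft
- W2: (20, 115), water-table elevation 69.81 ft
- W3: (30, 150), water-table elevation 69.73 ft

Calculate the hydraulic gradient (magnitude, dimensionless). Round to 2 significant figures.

Taking W1 as reference: W2−W1 = (5, -10, -0.16); W3−W1 = (15, 25, -0.24).
Determinant of the coordinate differences = 5·25 − 15·(-10) = 275.
∂h/∂x = [(-0.16)·25 − (-0.24)·(-10)] / 275 = -0.02327
∂h/∂y = [5·(-0.24) − 15·(-0.16)] / 275 = +0.004364
|∇h| = √(-0.02327² + 0.004364²) = 0.02368

0.024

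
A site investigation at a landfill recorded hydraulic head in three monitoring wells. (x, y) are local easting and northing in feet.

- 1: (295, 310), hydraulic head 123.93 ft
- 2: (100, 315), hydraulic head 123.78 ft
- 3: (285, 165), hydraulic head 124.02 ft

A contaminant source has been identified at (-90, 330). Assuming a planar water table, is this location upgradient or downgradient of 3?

downgradient

With h = a·x + b·y + c and 1 as origin, the differences give:
  (-195)·a + 5·b = -0.15
  (-10)·a + (-145)·b = +0.09
Eliminate b (×(-145) and ×5, subtract): 28325·a = 21.300 → a = ∂h/∂x = +0.0007520
Back-substitute: b = ∂h/∂y = -0.0006726.
Head at (-90, 330) = 123.93 + (+0.0007520)·(-385) + (-0.0006726)·(20) = 123.63 ft.
That is lower than the 124.02 ft at 3, so the point is downgradient.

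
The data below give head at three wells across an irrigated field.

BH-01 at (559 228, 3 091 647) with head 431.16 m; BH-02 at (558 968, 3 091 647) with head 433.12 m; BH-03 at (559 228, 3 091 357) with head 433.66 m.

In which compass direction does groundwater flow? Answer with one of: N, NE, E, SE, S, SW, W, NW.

∂h/∂x = (433.12 − 431.16) / (558968 − 559228) = -0.007538
∂h/∂y = (433.66 − 431.16) / (3091357 − 3091647) = -0.008621
Flow = −∇h = (+0.007538 east, +0.008621 north), which points northeast.

NE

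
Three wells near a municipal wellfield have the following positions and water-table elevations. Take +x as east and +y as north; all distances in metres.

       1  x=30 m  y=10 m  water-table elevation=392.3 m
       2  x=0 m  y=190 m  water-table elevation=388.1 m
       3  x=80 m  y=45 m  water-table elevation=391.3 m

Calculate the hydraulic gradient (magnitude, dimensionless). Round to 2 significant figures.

Differences from 1: to 2 (Δx, Δy, Δh) = (-30, 180, -4.2); to 3 = (50, 35, -1.0).
Solve a·Δx + b·Δy = Δh: det = (-30)·35 − 50·180 = -10050.
∂h/∂x = [(-4.2)·35 − (-1.0)·180] / -10050 = -0.003284
∂h/∂y = [(-30)·(-1.0) − 50·(-4.2)] / -10050 = -0.02388
|∇h| = √(-0.003284² + -0.02388²) = 0.0241

0.024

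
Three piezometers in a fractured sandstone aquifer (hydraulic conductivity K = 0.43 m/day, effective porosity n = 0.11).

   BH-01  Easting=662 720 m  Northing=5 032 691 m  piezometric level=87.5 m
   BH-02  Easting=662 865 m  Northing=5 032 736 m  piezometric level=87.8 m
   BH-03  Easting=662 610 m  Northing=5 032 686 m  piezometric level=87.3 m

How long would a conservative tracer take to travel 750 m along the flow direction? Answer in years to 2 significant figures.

260 years

Differences from BH-01: to BH-02 (Δx, Δy, Δh) = (145, 45, +0.3); to BH-03 = (-110, -5, -0.2).
Determinant of the coordinate differences = 145·(-5) − (-110)·45 = 4225.
∂h/∂x = [(+0.3)·(-5) − (-0.2)·45] / 4225 = +0.001775
∂h/∂y = [145·(-0.2) − (-110)·(+0.3)] / 4225 = +0.0009467
|∇h| = √(0.001775² + 0.0009467²) = 0.002012
Seepage velocity v = K·i/n = 0.43 × 0.002012 / 0.11 = 0.007865 m/day.
t = 750 / 0.007865 = 9.536e+04 days = 261 years.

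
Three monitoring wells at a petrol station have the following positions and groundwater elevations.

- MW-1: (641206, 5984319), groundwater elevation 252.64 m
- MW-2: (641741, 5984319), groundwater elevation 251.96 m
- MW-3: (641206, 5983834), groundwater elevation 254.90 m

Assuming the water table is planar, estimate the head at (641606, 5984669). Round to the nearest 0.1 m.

250.5 m

∂h/∂x = (251.96 − 252.64) / (641741 − 641206) = -0.001271
∂h/∂y = (254.90 − 252.64) / (5983834 − 5984319) = -0.004660
h(641606, 5984669) = 252.64 + (-0.001271)·(400) + (-0.004660)·(350) = 252.64 -0.508 -1.631 = 250.501 m.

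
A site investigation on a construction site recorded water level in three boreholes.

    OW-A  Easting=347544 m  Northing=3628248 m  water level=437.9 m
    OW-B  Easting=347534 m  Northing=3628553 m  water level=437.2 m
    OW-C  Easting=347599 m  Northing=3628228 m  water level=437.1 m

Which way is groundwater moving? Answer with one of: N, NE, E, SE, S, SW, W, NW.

E

With h = a·x + b·y + c and OW-A as origin, the differences give:
  (-10)·a + 305·b = -0.7
  55·a + (-20)·b = -0.8
Eliminate b (×(-20) and ×305, subtract): -16575·a = 258.00 → a = ∂h/∂x = -0.01557
Back-substitute: b = ∂h/∂y = -0.002805.
Flow = −∇h = (+0.01557 east, +0.002805 north), which points east.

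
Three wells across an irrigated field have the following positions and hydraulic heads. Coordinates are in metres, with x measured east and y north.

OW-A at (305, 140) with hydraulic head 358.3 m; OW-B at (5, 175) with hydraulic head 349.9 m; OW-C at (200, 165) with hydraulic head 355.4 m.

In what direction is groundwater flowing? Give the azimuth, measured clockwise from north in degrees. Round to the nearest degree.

Taking OW-A as reference: OW-B−OW-A = (-300, 35, -8.4); OW-C−OW-A = (-105, 25, -2.9).
Solve a·Δx + b·Δy = Δh: det = (-300)·25 − (-105)·35 = -3825.
∂h/∂x = [(-8.4)·25 − (-2.9)·35] / -3825 = +0.02837
∂h/∂y = [(-300)·(-2.9) − (-105)·(-8.4)] / -3825 = +0.003137
Flow direction (−∇h) has components (-0.02837 E, -0.003137 N).
Azimuth = atan2(E, N) = atan2(-0.02837, -0.003137) = 263.7° ≈ 264°.

264°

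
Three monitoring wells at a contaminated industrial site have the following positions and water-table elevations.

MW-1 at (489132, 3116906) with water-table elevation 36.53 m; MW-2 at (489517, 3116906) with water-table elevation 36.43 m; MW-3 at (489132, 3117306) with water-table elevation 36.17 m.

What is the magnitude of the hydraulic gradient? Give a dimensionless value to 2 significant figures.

0.00094

∂h/∂x = (36.43 − 36.53) / (489517 − 489132) = -0.0002597
∂h/∂y = (36.17 − 36.53) / (3117306 − 3116906) = -0.0009000
|∇h| = √(-0.0002597² + -0.0009000²) = 0.0009367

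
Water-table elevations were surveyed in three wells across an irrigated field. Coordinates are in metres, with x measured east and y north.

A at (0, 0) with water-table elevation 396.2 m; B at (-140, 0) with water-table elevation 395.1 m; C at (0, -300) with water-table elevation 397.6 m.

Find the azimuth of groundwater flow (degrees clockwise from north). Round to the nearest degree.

301°

∂h/∂x = (395.1 − 396.2) / (-140 − 0) = +0.007857
∂h/∂y = (397.6 − 396.2) / (-300 − 0) = -0.004667
Flow direction (−∇h) has components (-0.007857 E, +0.004667 N).
Azimuth = atan2(E, N) = atan2(-0.007857, +0.004667) = 300.7° ≈ 301°.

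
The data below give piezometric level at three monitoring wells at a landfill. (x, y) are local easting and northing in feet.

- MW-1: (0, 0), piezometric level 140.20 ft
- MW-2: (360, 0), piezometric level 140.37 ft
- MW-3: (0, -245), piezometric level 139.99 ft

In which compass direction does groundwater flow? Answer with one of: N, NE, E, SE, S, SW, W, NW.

∂h/∂x = (140.37 − 140.20) / (360 − 0) = +0.0004722
∂h/∂y = (139.99 − 140.20) / (-245 − 0) = +0.0008571
Flow = −∇h = (-0.0004722 east, -0.0008571 north), which points southwest.

SW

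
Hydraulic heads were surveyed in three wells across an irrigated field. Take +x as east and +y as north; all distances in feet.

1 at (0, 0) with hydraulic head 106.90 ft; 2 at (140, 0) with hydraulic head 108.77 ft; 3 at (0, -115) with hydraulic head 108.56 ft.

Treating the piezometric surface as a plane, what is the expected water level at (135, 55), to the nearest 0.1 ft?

∂h/∂x = (108.77 − 106.90) / (140 − 0) = +0.01336
∂h/∂y = (108.56 − 106.90) / (-115 − 0) = -0.01443
h(135, 55) = 106.90 + (+0.01336)·(135) + (-0.01443)·(55) = 106.90 +1.803 -0.794 = 107.909 ft.

107.9 ft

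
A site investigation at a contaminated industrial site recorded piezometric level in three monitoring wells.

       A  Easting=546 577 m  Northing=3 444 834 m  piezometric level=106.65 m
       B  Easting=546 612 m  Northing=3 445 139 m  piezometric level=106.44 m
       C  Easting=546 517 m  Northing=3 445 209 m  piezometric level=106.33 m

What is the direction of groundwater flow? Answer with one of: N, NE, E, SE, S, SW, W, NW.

NW

Three-point gradient (reference A): Δ to B = (35, 305, -0.21), Δ to C = (-60, 375, -0.32).
∂h/∂x = +0.0005998, ∂h/∂y = -0.0007574 (det = 31425).
Flow = −∇h = (-0.0005998 east, +0.0007574 north), which points northwest.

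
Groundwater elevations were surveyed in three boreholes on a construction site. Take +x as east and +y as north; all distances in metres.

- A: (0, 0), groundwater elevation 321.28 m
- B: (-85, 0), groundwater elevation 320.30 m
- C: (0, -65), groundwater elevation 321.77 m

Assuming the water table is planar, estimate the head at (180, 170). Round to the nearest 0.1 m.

∂h/∂x = (320.30 − 321.28) / (-85 − 0) = +0.01153
∂h/∂y = (321.77 − 321.28) / (-65 − 0) = -0.007538
h(180, 170) = 321.28 + (+0.01153)·(180) + (-0.007538)·(170) = 321.28 +2.075 -1.282 = 322.074 m.

322.1 m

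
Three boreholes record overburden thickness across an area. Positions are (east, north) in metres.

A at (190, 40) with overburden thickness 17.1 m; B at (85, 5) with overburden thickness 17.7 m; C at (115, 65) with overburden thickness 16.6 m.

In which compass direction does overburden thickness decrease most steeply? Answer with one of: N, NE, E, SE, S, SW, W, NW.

With d = a·x + b·y + c and A as origin, the differences give:
  (-105)·a + (-35)·b = +0.6
  (-75)·a + 25·b = -0.5
Eliminate b (×25 and ×(-35), subtract): -5250·a = -2.50 → a = ∂d/∂x = +0.0004762
Back-substitute: b = ∂d/∂y = -0.01857.
Steepest decrease is along −∇f = (-0.0004762 E, +0.01857 N) → north.

N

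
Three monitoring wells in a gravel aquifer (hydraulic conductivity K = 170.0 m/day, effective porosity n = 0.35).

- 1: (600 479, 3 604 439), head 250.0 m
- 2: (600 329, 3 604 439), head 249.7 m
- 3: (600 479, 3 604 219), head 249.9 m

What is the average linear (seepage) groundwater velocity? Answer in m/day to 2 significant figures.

∂h/∂x = (249.7 − 250.0) / (600329 − 600479) = +0.002000
∂h/∂y = (249.9 − 250.0) / (3604219 − 3604439) = +0.0004545
|∇h| = √(0.002000² + 0.0004545²) = 0.002051
Seepage velocity v = K·i/n = 170.0 × 0.002051 / 0.35 = 0.9962 m/day.

1.00 m/day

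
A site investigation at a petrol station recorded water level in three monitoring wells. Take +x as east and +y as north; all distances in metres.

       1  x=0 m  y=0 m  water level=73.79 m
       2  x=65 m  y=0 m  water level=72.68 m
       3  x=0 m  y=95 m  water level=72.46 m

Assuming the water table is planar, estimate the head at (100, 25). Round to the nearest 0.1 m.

∂h/∂x = (72.68 − 73.79) / (65 − 0) = -0.01708
∂h/∂y = (72.46 − 73.79) / (95 − 0) = -0.01400
h(100, 25) = 73.79 + (-0.01708)·(100) + (-0.01400)·(25) = 73.79 -1.708 -0.350 = 71.732 m.

71.7 m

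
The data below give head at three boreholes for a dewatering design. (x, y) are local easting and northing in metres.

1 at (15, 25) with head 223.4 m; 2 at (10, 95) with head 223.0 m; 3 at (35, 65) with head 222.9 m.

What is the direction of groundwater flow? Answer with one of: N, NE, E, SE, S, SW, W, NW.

Differences from 1: to 2 (Δx, Δy, Δh) = (-5, 70, -0.4); to 3 = (20, 40, -0.5).
Solve a·Δx + b·Δy = Δh: det = (-5)·40 − 20·70 = -1600.
∂h/∂x = [(-0.4)·40 − (-0.5)·70] / -1600 = -0.01187
∂h/∂y = [(-5)·(-0.5) − 20·(-0.4)] / -1600 = -0.006563
Flow = −∇h = (+0.01187 east, +0.006563 north), which points northeast.

NE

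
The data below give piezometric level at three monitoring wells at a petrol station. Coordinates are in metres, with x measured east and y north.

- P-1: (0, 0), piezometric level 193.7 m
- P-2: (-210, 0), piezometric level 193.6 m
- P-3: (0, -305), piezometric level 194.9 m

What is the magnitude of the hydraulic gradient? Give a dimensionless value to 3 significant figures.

0.00396

∂h/∂x = (193.6 − 193.7) / (-210 − 0) = +0.0004762
∂h/∂y = (194.9 − 193.7) / (-305 − 0) = -0.003934
|∇h| = √(0.0004762² + -0.003934²) = 0.003963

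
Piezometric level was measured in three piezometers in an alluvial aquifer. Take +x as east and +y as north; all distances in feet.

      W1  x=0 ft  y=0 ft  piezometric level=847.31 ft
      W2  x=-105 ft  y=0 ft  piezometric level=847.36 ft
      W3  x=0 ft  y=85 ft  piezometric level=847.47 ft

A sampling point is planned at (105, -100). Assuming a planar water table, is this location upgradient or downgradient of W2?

∂h/∂x = (847.36 − 847.31) / (-105 − 0) = -0.0004762
∂h/∂y = (847.47 − 847.31) / (85 − 0) = +0.001882
Head at (105, -100) = 847.31 + (-0.0004762)·(105) + (+0.001882)·(-100) = 847.07 ft.
That is lower than the 847.36 ft at W2, so the point is downgradient.

downgradient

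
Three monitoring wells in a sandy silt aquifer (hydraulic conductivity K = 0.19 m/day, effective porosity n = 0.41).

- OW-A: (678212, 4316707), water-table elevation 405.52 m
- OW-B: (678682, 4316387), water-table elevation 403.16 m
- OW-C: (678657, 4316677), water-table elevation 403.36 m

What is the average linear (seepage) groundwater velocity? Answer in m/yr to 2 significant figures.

Taking OW-A as reference: OW-B−OW-A = (470, -320, -2.36); OW-C−OW-A = (445, -30, -2.16).
Determinant of the coordinate differences = 470·(-30) − 445·(-320) = 128300.
∂h/∂x = [(-2.36)·(-30) − (-2.16)·(-320)] / 128300 = -0.004836
∂h/∂y = [470·(-2.16) − 445·(-2.36)] / 128300 = +0.0002728
|∇h| = √(-0.004836² + 0.0002728²) = 0.004844
Seepage velocity v = K·i/n = 0.19 × 0.004844 / 0.41 = 0.002245 m/day = 0.82 m/yr.

0.82 m/yr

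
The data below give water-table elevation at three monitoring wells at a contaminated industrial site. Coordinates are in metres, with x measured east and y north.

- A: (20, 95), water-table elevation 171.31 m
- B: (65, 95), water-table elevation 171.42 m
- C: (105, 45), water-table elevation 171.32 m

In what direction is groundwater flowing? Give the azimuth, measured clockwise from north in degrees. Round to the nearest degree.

Differences from A: to B (Δx, Δy, Δh) = (45, 0, +0.11); to C = (85, -50, +0.01).
Solve a·Δx + b·Δy = Δh: det = 45·(-50) − 85·0 = -2250.
∂h/∂x = [(+0.11)·(-50) − (+0.01)·0] / -2250 = +0.002444
∂h/∂y = [45·(+0.01) − 85·(+0.11)] / -2250 = +0.003956
Flow direction (−∇h) has components (-0.002444 E, -0.003956 N).
Azimuth = atan2(E, N) = atan2(-0.002444, -0.003956) = 211.7° ≈ 212°.

212°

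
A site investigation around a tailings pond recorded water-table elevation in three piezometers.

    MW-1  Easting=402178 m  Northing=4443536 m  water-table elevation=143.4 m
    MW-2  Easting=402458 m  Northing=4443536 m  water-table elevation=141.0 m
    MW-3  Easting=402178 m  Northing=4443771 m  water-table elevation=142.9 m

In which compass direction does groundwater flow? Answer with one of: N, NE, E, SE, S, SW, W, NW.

E

∂h/∂x = (141.0 − 143.4) / (402458 − 402178) = -0.008571
∂h/∂y = (142.9 − 143.4) / (4443771 − 4443536) = -0.002128
Flow = −∇h = (+0.008571 east, +0.002128 north), which points east.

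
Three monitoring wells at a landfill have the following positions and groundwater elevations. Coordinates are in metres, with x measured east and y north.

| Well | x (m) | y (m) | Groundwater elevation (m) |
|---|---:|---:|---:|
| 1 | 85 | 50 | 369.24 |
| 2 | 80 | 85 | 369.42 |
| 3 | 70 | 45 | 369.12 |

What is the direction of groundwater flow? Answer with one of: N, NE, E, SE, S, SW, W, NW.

SW

Differences from 1: to 2 (Δx, Δy, Δh) = (-5, 35, +0.18); to 3 = (-15, -5, -0.12).
Solve a·Δx + b·Δy = Δh: det = (-5)·(-5) − (-15)·35 = 550.
∂h/∂x = [(+0.18)·(-5) − (-0.12)·35] / 550 = +0.006000
∂h/∂y = [(-5)·(-0.12) − (-15)·(+0.18)] / 550 = +0.006000
Flow = −∇h = (-0.006000 east, -0.006000 north), which points southwest.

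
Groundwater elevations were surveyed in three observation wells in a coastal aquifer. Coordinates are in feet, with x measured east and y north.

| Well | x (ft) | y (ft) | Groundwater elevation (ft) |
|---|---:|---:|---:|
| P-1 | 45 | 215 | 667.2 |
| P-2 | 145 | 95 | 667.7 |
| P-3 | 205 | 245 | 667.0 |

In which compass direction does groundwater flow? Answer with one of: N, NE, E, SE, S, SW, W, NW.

Taking P-1 as reference: P-2−P-1 = (100, -120, +0.5); P-3−P-1 = (160, 30, -0.2).
Determinant of the coordinate differences = 100·30 − 160·(-120) = 22200.
∂h/∂x = [(+0.5)·30 − (-0.2)·(-120)] / 22200 = -0.0004054
∂h/∂y = [100·(-0.2) − 160·(+0.5)] / 22200 = -0.004505
Flow = −∇h = (+0.0004054 east, +0.004505 north), which points north.

N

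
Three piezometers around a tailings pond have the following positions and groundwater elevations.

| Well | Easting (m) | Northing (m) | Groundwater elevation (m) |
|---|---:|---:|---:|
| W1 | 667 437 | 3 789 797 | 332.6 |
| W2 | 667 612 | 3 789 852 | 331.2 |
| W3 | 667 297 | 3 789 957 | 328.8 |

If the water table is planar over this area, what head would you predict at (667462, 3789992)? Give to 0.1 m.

With h = a·x + b·y + c and W1 as origin, the differences give:
  175·a + 55·b = -1.4
  (-140)·a + 160·b = -3.8
Eliminate b (×160 and ×55, subtract): 35700·a = -15.00 → a = ∂h/∂x = -0.0004202
Back-substitute: b = ∂h/∂y = -0.02412.
h(667462, 3789992) = 332.6 + (-0.0004202)·(25) + (-0.02412)·(195) = 332.6 -0.011 -4.703 = 327.887 m.

327.9 m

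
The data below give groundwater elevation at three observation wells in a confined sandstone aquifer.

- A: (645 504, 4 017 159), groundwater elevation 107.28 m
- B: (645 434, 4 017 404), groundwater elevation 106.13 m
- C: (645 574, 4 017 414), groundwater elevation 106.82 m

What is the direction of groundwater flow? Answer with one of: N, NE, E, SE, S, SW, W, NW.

NW

With h = a·x + b·y + c and A as origin, the differences give:
  (-70)·a + 245·b = -1.15
  70·a + 255·b = -0.46
Eliminate b (×255 and ×245, subtract): -35000·a = -180.550 → a = ∂h/∂x = +0.005159
Back-substitute: b = ∂h/∂y = -0.003220.
Flow = −∇h = (-0.005159 east, +0.003220 north), which points northwest.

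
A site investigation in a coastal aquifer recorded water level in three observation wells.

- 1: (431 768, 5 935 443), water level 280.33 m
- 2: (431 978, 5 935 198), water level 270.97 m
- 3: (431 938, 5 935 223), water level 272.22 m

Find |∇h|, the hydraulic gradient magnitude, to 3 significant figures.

0.0293

Taking 1 as reference: 2−1 = (210, -245, -9.36); 3−1 = (170, -220, -8.11).
Solve a·Δx + b·Δy = Δh: det = 210·(-220) − 170·(-245) = -4550.
∂h/∂x = [(-9.36)·(-220) − (-8.11)·(-245)] / -4550 = -0.01588
∂h/∂y = [210·(-8.11) − 170·(-9.36)] / -4550 = +0.02459
|∇h| = √(-0.01588² + 0.02459²) = 0.02927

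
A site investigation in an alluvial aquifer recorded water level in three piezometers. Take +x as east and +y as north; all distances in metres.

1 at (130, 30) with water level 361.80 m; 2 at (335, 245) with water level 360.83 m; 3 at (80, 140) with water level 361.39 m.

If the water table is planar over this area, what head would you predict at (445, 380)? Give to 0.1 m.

360.2 m

Taking 1 as reference: 2−1 = (205, 215, -0.97); 3−1 = (-50, 110, -0.41).
Solve a·Δx + b·Δy = Δh: det = 205·110 − (-50)·215 = 33300.
∂h/∂x = [(-0.97)·110 − (-0.41)·215] / 33300 = -0.0005571
∂h/∂y = [205·(-0.41) − (-50)·(-0.97)] / 33300 = -0.003980
h(445, 380) = 361.80 + (-0.0005571)·(315) + (-0.003980)·(350) = 361.80 -0.175 -1.393 = 360.231 m.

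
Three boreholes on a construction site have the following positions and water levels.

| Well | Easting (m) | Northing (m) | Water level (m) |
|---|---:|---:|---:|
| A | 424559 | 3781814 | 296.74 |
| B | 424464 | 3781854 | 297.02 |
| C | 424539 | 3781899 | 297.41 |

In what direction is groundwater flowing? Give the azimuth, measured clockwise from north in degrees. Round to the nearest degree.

With h = a·x + b·y + c and A as origin, the differences give:
  (-95)·a + 40·b = +0.28
  (-20)·a + 85·b = +0.67
Eliminate b (×85 and ×40, subtract): -7275·a = -3.000 → a = ∂h/∂x = +0.0004124
Back-substitute: b = ∂h/∂y = +0.007979.
Flow direction (−∇h) has components (-0.0004124 E, -0.007979 N).
Azimuth = atan2(E, N) = atan2(-0.0004124, -0.007979) = 183.0° ≈ 183°.

183°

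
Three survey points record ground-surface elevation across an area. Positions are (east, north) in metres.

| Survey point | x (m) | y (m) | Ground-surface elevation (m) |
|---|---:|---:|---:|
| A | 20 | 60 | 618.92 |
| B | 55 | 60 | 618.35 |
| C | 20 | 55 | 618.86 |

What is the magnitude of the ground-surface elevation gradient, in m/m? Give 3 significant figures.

Differences from A: to B (Δx, Δy, Δh) = (35, 0, -0.57); to C = (0, -5, -0.06).
Determinant of the coordinate differences = 35·(-5) − 0·0 = -175.
∂z/∂x = [(-0.57)·(-5) − (-0.06)·0] / -175 = -0.01629
∂z/∂y = [35·(-0.06) − 0·(-0.57)] / -175 = +0.01200
|∇f| = √(-0.01629² + 0.01200²) = 0.02023 m/m

0.0202 m/m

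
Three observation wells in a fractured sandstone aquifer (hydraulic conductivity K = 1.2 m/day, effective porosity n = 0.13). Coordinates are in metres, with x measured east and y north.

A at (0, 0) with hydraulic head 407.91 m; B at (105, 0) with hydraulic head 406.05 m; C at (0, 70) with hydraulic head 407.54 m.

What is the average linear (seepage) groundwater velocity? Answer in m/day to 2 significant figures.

∂h/∂x = (406.05 − 407.91) / (105 − 0) = -0.01771
∂h/∂y = (407.54 − 407.91) / (70 − 0) = -0.005286
|∇h| = √(-0.01771² + -0.005286²) = 0.01848
Seepage velocity v = K·i/n = 1.2 × 0.01848 / 0.13 = 0.1706 m/day.

0.17 m/day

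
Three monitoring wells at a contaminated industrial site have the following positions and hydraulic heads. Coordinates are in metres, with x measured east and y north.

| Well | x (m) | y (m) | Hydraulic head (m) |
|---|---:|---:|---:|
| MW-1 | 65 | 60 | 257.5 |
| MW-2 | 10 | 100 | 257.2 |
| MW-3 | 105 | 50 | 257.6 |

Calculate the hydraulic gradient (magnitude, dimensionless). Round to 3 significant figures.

With h = a·x + b·y + c and MW-1 as origin, the differences give:
  (-55)·a + 40·b = -0.3
  40·a + (-10)·b = +0.1
Eliminate b (×(-10) and ×40, subtract): -1050·a = -1.00 → a = ∂h/∂x = +0.0009524
Back-substitute: b = ∂h/∂y = -0.006190.
|∇h| = √(0.0009524² + -0.006190²) = 0.006263

0.00626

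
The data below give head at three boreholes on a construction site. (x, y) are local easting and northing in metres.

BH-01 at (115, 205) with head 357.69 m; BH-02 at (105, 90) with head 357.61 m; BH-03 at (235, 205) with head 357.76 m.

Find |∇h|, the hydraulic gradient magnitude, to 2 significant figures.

With h = a·x + b·y + c and BH-01 as origin, the differences give:
  (-10)·a + (-115)·b = -0.08
  120·a + 0·b = +0.07
Eliminate b (×0 and ×(-115), subtract): 13800·a = 8.050 → a = ∂h/∂x = +0.0005833
Back-substitute: b = ∂h/∂y = +0.0006449.
|∇h| = √(0.0005833² + 0.0006449²) = 0.0008696

0.00087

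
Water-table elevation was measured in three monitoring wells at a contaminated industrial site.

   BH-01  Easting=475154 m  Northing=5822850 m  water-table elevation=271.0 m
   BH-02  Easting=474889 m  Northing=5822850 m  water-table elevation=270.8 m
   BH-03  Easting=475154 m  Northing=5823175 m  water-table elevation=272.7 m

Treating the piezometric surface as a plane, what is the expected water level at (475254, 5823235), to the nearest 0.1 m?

273.1 m

∂h/∂x = (270.8 − 271.0) / (474889 − 475154) = +0.0007547
∂h/∂y = (272.7 − 271.0) / (5823175 − 5822850) = +0.005231
h(475254, 5823235) = 271.0 + (+0.0007547)·(100) + (+0.005231)·(385) = 271.0 +0.075 +2.014 = 273.089 m.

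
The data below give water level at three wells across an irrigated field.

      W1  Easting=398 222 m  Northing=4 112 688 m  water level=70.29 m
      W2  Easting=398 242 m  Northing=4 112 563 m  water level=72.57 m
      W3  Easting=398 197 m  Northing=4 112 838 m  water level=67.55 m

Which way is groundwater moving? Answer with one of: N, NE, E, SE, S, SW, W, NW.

Differences from W1: to W2 (Δx, Δy, Δh) = (20, -125, +2.28); to W3 = (-25, 150, -2.74).
Solve a·Δx + b·Δy = Δh: det = 20·150 − (-25)·(-125) = -125.
∂h/∂x = [(+2.28)·150 − (-2.74)·(-125)] / -125 = +0.004000
∂h/∂y = [20·(-2.74) − (-25)·(+2.28)] / -125 = -0.01760
Flow = −∇h = (-0.004000 east, +0.01760 north), which points north.

N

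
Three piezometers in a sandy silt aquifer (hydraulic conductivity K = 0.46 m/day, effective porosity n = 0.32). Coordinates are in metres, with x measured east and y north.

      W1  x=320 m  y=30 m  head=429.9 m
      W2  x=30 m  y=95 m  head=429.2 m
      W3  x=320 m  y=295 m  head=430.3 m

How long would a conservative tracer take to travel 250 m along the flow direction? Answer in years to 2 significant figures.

Taking W1 as reference: W2−W1 = (-290, 65, -0.7); W3−W1 = (0, 265, +0.4).
Solve a·Δx + b·Δy = Δh: det = (-290)·265 − 0·65 = -76850.
∂h/∂x = [(-0.7)·265 − (+0.4)·65] / -76850 = +0.002752
∂h/∂y = [(-290)·(+0.4) − 0·(-0.7)] / -76850 = +0.001509
|∇h| = √(0.002752² + 0.001509²) = 0.003139
Seepage velocity v = K·i/n = 0.46 × 0.003139 / 0.32 = 0.004512 m/day.
t = 250 / 0.004512 = 5.541e+04 days = 152 years.

150 years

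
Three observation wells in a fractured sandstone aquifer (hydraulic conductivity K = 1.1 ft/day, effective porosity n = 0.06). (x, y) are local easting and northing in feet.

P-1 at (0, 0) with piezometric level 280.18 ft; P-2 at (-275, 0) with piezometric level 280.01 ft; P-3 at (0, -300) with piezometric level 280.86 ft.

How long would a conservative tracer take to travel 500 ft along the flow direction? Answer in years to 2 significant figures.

∂h/∂x = (280.01 − 280.18) / (-275 − 0) = +0.0006182
∂h/∂y = (280.86 − 280.18) / (-300 − 0) = -0.002267
|∇h| = √(0.0006182² + -0.002267²) = 0.00235
Seepage velocity v = K·i/n = 1.1 × 0.00235 / 0.06 = 0.04308 ft/day.
t = 500 / 0.04308 = 1.161e+04 days = 31.8 years.

32 years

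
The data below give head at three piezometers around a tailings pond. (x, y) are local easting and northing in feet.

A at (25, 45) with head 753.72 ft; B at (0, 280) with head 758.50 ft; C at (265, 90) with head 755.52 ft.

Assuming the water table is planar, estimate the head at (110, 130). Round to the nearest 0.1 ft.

755.8 ft

Differences from A: to B (Δx, Δy, Δh) = (-25, 235, +4.78); to C = (240, 45, +1.80).
Determinant of the coordinate differences = (-25)·45 − 240·235 = -57525.
∂h/∂x = [(+4.78)·45 − (+1.80)·235] / -57525 = +0.003614
∂h/∂y = [(-25)·(+1.80) − 240·(+4.78)] / -57525 = +0.02072
h(110, 130) = 753.72 + (+0.003614)·(85) + (+0.02072)·(85) = 753.72 +0.307 +1.762 = 755.789 ft.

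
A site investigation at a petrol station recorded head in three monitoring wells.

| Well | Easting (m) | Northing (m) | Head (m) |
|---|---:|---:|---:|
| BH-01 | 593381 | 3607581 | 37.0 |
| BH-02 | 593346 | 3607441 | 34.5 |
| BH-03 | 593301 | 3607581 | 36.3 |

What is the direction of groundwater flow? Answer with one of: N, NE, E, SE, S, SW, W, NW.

Differences from BH-01: to BH-02 (Δx, Δy, Δh) = (-35, -140, -2.5); to BH-03 = (-80, 0, -0.7).
Solve a·Δx + b·Δy = Δh: det = (-35)·0 − (-80)·(-140) = -11200.
∂h/∂x = [(-2.5)·0 − (-0.7)·(-140)] / -11200 = +0.008750
∂h/∂y = [(-35)·(-0.7) − (-80)·(-2.5)] / -11200 = +0.01567
Flow = −∇h = (-0.008750 east, -0.01567 north), which points southwest.

SW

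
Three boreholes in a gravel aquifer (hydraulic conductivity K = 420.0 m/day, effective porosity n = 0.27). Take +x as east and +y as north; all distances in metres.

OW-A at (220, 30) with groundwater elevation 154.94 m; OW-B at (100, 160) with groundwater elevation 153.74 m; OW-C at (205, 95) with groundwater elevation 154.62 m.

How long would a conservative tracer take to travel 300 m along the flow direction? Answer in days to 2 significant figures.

27 days

With h = a·x + b·y + c and OW-A as origin, the differences give:
  (-120)·a + 130·b = -1.20
  (-15)·a + 65·b = -0.32
Eliminate b (×65 and ×130, subtract): -5850·a = -36.400 → a = ∂h/∂x = +0.006222
Back-substitute: b = ∂h/∂y = -0.003487.
|∇h| = √(0.006222² + -0.003487²) = 0.007132
Seepage velocity v = K·i/n = 420.0 × 0.007132 / 0.27 = 11.09 m/day.
t = 300 / 11.09 = 27.05 days.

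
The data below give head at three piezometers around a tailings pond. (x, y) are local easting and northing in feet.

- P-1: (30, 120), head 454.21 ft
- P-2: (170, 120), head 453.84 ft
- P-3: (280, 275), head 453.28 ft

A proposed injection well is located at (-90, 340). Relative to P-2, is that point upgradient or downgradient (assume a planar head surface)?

With h = a·x + b·y + c and P-1 as origin, the differences give:
  140·a + 0·b = -0.37
  250·a + 155·b = -0.93
Eliminate b (×155 and ×0, subtract): 21700·a = -57.350 → a = ∂h/∂x = -0.002643
Back-substitute: b = ∂h/∂y = -0.001737.
Head at (-90, 340) = 454.21 + (-0.002643)·(-120) + (-0.001737)·(220) = 454.14 ft.
That is higher than the 453.84 ft at P-2, so the point is upgradient.

upgradient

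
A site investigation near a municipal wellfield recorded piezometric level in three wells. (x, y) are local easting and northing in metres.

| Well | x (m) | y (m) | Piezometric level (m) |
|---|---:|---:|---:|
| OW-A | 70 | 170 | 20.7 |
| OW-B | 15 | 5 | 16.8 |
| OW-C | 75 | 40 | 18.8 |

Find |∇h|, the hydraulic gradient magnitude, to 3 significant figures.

0.0288

Taking OW-A as reference: OW-B−OW-A = (-55, -165, -3.9); OW-C−OW-A = (5, -130, -1.9).
Determinant of the coordinate differences = (-55)·(-130) − 5·(-165) = 7975.
∂h/∂x = [(-3.9)·(-130) − (-1.9)·(-165)] / 7975 = +0.02426
∂h/∂y = [(-55)·(-1.9) − 5·(-3.9)] / 7975 = +0.01555
|∇h| = √(0.02426² + 0.01555²) = 0.02882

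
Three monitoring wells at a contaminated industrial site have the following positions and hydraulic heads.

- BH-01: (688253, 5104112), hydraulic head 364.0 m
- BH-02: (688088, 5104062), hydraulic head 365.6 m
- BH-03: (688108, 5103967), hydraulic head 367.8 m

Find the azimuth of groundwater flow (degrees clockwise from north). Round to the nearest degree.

006°

With h = a·x + b·y + c and BH-01 as origin, the differences give:
  (-165)·a + (-50)·b = +1.6
  (-145)·a + (-145)·b = +3.8
Eliminate b (×(-145) and ×(-50), subtract): 16675·a = -42.00 → a = ∂h/∂x = -0.002519
Back-substitute: b = ∂h/∂y = -0.02369.
Flow direction (−∇h) has components (+0.002519 E, +0.02369 N).
Azimuth = atan2(E, N) = atan2(+0.002519, +0.02369) = 6.1° ≈ 006°.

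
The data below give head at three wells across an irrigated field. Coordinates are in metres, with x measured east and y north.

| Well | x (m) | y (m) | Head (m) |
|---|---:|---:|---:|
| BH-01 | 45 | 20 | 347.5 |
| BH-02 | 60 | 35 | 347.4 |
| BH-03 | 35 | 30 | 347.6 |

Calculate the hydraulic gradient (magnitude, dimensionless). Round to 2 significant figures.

0.0085

With h = a·x + b·y + c and BH-01 as origin, the differences give:
  15·a + 15·b = -0.1
  (-10)·a + 10·b = +0.1
Eliminate b (×10 and ×15, subtract): 300·a = -2.50 → a = ∂h/∂x = -0.008333
Back-substitute: b = ∂h/∂y = +0.001667.
|∇h| = √(-0.008333² + 0.001667²) = 0.008498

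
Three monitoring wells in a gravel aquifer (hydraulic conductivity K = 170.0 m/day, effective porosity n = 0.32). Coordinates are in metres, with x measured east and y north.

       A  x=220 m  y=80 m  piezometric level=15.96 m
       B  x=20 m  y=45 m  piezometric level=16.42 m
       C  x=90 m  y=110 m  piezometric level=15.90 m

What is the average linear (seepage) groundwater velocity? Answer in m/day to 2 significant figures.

With h = a·x + b·y + c and A as origin, the differences give:
  (-200)·a + (-35)·b = +0.46
  (-130)·a + 30·b = -0.06
Eliminate b (×30 and ×(-35), subtract): -10550·a = 11.700 → a = ∂h/∂x = -0.001109
Back-substitute: b = ∂h/∂y = -0.006806.
|∇h| = √(-0.001109² + -0.006806²) = 0.006896
Seepage velocity v = K·i/n = 170.0 × 0.006896 / 0.32 = 3.663 m/day.

3.7 m/day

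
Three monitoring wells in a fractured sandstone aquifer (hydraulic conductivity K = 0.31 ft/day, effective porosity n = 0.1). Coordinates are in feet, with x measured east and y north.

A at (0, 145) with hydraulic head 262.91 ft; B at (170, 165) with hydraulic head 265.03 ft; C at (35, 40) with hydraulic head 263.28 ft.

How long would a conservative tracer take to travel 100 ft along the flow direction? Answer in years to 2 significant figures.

With h = a·x + b·y + c and A as origin, the differences give:
  170·a + 20·b = +2.12
  35·a + (-105)·b = +0.37
Eliminate b (×(-105) and ×20, subtract): -18550·a = -230.000 → a = ∂h/∂x = +0.01240
Back-substitute: b = ∂h/∂y = +0.0006092.
|∇h| = √(0.01240² + 0.0006092²) = 0.01241
Seepage velocity v = K·i/n = 0.31 × 0.01241 / 0.1 = 0.03847 ft/day.
t = 100 / 0.03847 = 2599 days = 7.12 years.

7.1 years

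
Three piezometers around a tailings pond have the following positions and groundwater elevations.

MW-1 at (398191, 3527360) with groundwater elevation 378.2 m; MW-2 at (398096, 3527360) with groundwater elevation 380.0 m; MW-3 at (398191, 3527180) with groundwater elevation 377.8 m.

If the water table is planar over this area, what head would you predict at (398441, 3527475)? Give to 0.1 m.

373.7 m

∂h/∂x = (380.0 − 378.2) / (398096 − 398191) = -0.01895
∂h/∂y = (377.8 − 378.2) / (3527180 − 3527360) = +0.002222
h(398441, 3527475) = 378.2 + (-0.01895)·(250) + (+0.002222)·(115) = 378.2 -4.737 +0.256 = 373.719 m.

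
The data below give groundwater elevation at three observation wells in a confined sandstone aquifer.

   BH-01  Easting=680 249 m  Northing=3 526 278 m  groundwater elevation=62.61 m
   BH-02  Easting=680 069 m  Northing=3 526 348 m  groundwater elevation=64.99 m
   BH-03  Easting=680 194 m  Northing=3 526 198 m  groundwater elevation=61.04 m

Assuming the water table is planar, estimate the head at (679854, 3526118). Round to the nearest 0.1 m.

Taking BH-01 as reference: BH-02−BH-01 = (-180, 70, +2.38); BH-03−BH-01 = (-55, -80, -1.57).
Determinant of the coordinate differences = (-180)·(-80) − (-55)·70 = 18250.
∂h/∂x = [(+2.38)·(-80) − (-1.57)·70] / 18250 = -0.004411
∂h/∂y = [(-180)·(-1.57) − (-55)·(+2.38)] / 18250 = +0.02266
h(679854, 3526118) = 62.61 + (-0.004411)·(-395) + (+0.02266)·(-160) = 62.61 +1.742 -3.625 = 60.727 m.

60.7 m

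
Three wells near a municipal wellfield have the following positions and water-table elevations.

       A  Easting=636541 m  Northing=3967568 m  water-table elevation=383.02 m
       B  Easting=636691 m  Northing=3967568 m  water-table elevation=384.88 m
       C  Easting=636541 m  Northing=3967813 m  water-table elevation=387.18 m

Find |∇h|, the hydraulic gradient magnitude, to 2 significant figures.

∂h/∂x = (384.88 − 383.02) / (636691 − 636541) = +0.01240
∂h/∂y = (387.18 − 383.02) / (3967813 − 3967568) = +0.01698
|∇h| = √(0.01240² + 0.01698²) = 0.02103

0.021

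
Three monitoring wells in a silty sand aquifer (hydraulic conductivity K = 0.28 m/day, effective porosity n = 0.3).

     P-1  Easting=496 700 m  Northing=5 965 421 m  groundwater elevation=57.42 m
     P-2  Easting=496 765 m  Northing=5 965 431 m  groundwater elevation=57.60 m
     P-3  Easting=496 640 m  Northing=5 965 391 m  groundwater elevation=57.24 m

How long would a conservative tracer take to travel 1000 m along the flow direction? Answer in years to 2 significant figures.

Three-point gradient (reference P-1): Δ to P-2 = (65, 10, +0.18), Δ to P-3 = (-60, -30, -0.18).
∂h/∂x = +0.002667, ∂h/∂y = +0.0006667 (det = -1350).
|∇h| = √(0.002667² + 0.0006667²) = 0.002749
Seepage velocity v = K·i/n = 0.28 × 0.002749 / 0.3 = 0.002566 m/day.
t = 1000 / 0.002566 = 3.897e+05 days = 1.07e+03 years.

1100 years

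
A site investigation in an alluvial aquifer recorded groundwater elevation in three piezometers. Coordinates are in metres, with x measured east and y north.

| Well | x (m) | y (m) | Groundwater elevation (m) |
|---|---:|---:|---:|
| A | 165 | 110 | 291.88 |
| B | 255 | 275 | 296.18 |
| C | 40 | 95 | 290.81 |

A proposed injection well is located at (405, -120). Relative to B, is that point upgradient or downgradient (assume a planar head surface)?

With h = a·x + b·y + c and A as origin, the differences give:
  90·a + 165·b = +4.30
  (-125)·a + (-15)·b = -1.07
Eliminate b (×(-15) and ×165, subtract): 19275·a = 112.050 → a = ∂h/∂x = +0.005813
Back-substitute: b = ∂h/∂y = +0.02289.
Head at (405, -120) = 291.88 + (+0.005813)·(240) + (+0.02289)·(-230) = 288.01 m.
That is lower than the 296.18 m at B, so the point is downgradient.

downgradient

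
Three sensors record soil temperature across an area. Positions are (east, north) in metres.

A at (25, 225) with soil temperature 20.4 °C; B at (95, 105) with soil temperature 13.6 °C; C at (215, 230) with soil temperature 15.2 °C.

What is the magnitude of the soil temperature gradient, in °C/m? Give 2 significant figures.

Three-point gradient (reference A): Δ to B = (70, -120, -6.8), Δ to C = (190, 5, -5.2).
∂T/∂x = -0.02842, ∂T/∂y = +0.04009 (det = 23150).
|∇f| = √(-0.02842² + 0.04009²) = 0.04914 °C/m

0.049 °C/m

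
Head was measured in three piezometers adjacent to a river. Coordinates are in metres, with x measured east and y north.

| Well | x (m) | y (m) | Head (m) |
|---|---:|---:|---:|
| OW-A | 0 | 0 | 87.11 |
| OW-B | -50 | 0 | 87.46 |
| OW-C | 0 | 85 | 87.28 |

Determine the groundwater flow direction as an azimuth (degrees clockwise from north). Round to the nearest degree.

106°

∂h/∂x = (87.46 − 87.11) / (-50 − 0) = -0.007000
∂h/∂y = (87.28 − 87.11) / (85 − 0) = +0.002000
Flow direction (−∇h) has components (+0.007000 E, -0.002000 N).
Azimuth = atan2(E, N) = atan2(+0.007000, -0.002000) = 105.9° ≈ 106°.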